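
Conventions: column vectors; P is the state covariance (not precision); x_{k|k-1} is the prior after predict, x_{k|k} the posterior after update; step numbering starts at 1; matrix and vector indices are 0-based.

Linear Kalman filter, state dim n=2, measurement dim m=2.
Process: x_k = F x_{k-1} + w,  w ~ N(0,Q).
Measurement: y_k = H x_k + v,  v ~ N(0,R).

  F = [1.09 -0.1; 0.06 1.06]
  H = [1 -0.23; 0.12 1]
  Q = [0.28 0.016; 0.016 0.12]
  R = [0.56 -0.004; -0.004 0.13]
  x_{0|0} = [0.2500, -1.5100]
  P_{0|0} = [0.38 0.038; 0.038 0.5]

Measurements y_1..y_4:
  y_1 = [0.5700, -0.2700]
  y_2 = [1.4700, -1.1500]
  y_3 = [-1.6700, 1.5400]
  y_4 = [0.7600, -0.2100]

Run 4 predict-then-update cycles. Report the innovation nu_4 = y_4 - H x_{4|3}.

step 1: x^-=[0.4235, -1.5856]  P^-=[0.7282 0.0315; 0.0315 0.6880]  S=[1.3101 -0.0442; -0.0442 0.8361]  K=[0.5561 0.1716; -0.0689 0.8238]  nu=[-0.2182, 1.2648]  x^+=[0.5192, -0.5286]  P^+=[0.3069 -0.0167; -0.0167 0.1094]
step 2: x^-=[0.6188, -0.5292]  P^-=[0.6493 0.0052; 0.0052 0.2419]  S=[1.2197 0.0234; 0.0234 0.3825]  K=[0.5278 0.1851; -0.0535 0.6373]  nu=[0.7294, -0.6951]  x^+=[0.8752, -1.0112]  P^+=[0.2918 -0.0131; -0.0131 0.0846]
step 3: x^-=[1.0551, -1.0194]  P^-=[0.6304 0.0111; 0.0111 0.2145]  S=[1.1967 0.0331; 0.0331 0.3562]  K=[0.5193 0.1953; -0.0488 0.6104]  nu=[-2.9595, 2.4328]  x^+=[-0.0067, 0.6101]  P^+=[0.2874 -0.0112; -0.0112 0.0809]
step 4: x^-=[-0.0684, 0.6463]  P^-=[0.6248 0.0134; 0.0134 0.2105]  S=[1.1897 0.0356; 0.0356 0.3527]  K=[0.5166 0.1984; -0.0476 0.6062]  nu=[0.9770, -0.8481]  x^+=[0.2681, 0.0857]  P^+=[0.2861 -0.0106; -0.0106 0.0803]

innov = [0.9770, -0.8481]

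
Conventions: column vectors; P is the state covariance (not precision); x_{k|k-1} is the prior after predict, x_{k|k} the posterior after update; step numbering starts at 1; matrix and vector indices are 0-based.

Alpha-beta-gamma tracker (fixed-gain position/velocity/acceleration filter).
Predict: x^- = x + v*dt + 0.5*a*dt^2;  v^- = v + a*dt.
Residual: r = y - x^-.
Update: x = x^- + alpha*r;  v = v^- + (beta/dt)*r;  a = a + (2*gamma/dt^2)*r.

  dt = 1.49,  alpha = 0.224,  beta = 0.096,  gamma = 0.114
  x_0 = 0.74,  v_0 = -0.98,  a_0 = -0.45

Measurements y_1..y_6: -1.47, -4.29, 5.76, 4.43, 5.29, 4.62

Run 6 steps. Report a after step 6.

a_post = 2.5737

step 1: x_pred=-1.2197  r=-0.2503  x^+=-1.2758  v^+=-1.6666  a^+=-0.4757
step 2: x_pred=-4.2871  r=-0.0029  x^+=-4.2878  v^+=-2.3756  a^+=-0.4760
step 3: x_pred=-8.3558  r=14.1158  x^+=-5.1939  v^+=-2.1754  a^+=0.9737
step 4: x_pred=-7.3543  r=11.7843  x^+=-4.7147  v^+=0.0346  a^+=2.1839
step 5: x_pred=-2.2388  r=7.5288  x^+=-0.5523  v^+=3.7737  a^+=2.9571
step 6: x_pred=8.3530  r=-3.7330  x^+=7.5168  v^+=7.9393  a^+=2.5737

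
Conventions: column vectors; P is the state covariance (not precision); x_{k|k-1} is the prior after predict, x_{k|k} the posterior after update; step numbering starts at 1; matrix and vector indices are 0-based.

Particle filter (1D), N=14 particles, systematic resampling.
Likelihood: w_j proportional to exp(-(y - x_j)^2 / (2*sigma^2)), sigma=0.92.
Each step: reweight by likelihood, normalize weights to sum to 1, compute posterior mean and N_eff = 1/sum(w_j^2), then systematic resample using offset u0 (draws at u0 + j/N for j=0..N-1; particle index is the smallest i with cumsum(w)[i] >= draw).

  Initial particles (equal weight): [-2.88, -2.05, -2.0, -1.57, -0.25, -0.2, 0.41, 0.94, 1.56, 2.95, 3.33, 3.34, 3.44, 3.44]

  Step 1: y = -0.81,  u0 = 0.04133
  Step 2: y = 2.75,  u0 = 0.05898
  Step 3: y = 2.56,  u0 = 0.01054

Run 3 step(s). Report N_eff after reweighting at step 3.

N_eff = 11.2551

step 1: w=[0.0205, 0.1040, 0.1118, 0.1834, 0.2144, 0.2071, 0.1071, 0.0423, 0.0093, 0.0001, 0.0000, 0.0000, 0.0000, 0.0000]  mean=-0.7804  Neff=6.2671  idx=[1, 1, 2, 3, 3, 3, 4, 4, 4, 5, 5, 5, 6, 7]
step 2: w=[0.0000, 0.0000, 0.0000, 0.0001, 0.0001, 0.0001, 0.0227, 0.0227, 0.0227, 0.0271, 0.0271, 0.0271, 0.1822, 0.6681]  mean=0.6691  Neff=2.0689  idx=[8, 11, 12, 12, 13, 13, 13, 13, 13, 13, 13, 13, 13, 13]
step 3: w=[0.0041, 0.0049, 0.0287, 0.0287, 0.0934, 0.0934, 0.0934, 0.0934, 0.0934, 0.0934, 0.0934, 0.0934, 0.0934, 0.0934]  mean=0.8991  Neff=11.2551  idx=[2, 4, 4, 5, 6, 7, 7, 8, 9, 10, 11, 11, 12, 13]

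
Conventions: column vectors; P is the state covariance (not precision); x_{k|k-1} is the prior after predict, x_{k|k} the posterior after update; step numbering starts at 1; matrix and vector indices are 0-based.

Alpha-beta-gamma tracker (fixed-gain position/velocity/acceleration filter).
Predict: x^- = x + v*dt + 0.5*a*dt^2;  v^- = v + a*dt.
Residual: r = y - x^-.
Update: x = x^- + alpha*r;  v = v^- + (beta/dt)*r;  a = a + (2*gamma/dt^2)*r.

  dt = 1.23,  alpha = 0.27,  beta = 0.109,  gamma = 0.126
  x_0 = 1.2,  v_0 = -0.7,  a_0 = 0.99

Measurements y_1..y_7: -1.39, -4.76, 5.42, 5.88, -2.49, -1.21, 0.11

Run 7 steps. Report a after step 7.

a_post = -2.1195

step 1: x_pred=1.0879  r=-2.4779  x^+=0.4189  v^+=0.2981  a^+=0.5773
step 2: x_pred=1.2222  r=-5.9822  x^+=-0.3930  v^+=0.4780  a^+=-0.4192
step 3: x_pred=-0.1221  r=5.5421  x^+=1.3743  v^+=0.4536  a^+=0.5040
step 4: x_pred=2.3134  r=3.5666  x^+=3.2764  v^+=1.3895  a^+=1.0980
step 5: x_pred=5.8161  r=-8.3061  x^+=3.5734  v^+=2.0040  a^+=-0.2855
step 6: x_pred=5.8224  r=-7.0324  x^+=3.9237  v^+=1.0297  a^+=-1.4568
step 7: x_pred=4.0882  r=-3.9782  x^+=3.0141  v^+=-1.1148  a^+=-2.1195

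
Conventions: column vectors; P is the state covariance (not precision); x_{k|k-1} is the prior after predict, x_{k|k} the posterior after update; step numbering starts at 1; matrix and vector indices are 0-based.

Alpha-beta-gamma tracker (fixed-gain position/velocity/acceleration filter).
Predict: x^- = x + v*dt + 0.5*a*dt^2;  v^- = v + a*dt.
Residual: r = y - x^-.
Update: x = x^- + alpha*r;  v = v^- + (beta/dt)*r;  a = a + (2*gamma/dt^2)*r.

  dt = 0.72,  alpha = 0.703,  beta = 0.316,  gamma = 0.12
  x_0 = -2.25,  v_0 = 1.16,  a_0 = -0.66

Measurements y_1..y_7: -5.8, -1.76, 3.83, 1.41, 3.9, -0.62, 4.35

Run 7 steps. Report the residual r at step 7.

resid = 1.9044

step 1: x_pred=-1.5859  r=-4.2141  x^+=-4.5484  v^+=-1.1647  a^+=-2.6110
step 2: x_pred=-6.0638  r=4.3038  x^+=-3.0382  v^+=-1.1558  a^+=-0.6185
step 3: x_pred=-4.0307  r=7.8607  x^+=1.4954  v^+=1.8489  a^+=3.0207
step 4: x_pred=3.6095  r=-2.1995  x^+=2.0633  v^+=3.0584  a^+=2.0024
step 5: x_pred=4.7844  r=-0.8844  x^+=4.1627  v^+=4.1120  a^+=1.5930
step 6: x_pred=7.5362  r=-8.1562  x^+=1.8024  v^+=1.6793  a^+=-2.1831
step 7: x_pred=2.4456  r=1.9044  x^+=3.7844  v^+=0.9433  a^+=-1.3014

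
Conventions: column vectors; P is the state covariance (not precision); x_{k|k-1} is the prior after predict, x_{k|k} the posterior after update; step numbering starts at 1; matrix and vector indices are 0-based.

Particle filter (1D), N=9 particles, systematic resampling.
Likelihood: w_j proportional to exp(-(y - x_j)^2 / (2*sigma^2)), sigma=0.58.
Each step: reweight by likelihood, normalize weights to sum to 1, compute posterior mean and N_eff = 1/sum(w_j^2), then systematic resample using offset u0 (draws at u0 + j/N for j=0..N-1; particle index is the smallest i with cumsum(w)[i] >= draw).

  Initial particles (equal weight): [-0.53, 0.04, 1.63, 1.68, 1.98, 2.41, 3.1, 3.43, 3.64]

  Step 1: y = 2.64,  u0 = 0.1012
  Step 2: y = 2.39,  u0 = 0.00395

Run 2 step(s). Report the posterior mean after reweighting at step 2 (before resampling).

post_mean = 2.4641

step 1: w=[0.0000, 0.0000, 0.0671, 0.0776, 0.1599, 0.2824, 0.2231, 0.1208, 0.0691]  mean=2.5944  Neff=5.4063  idx=[3, 4, 5, 5, 5, 6, 6, 7, 8]
step 2: w=[0.0860, 0.1418, 0.1819, 0.1819, 0.1819, 0.0860, 0.0860, 0.0365, 0.0178]  mean=2.4641  Neff=6.9809  idx=[0, 1, 1, 2, 3, 3, 4, 5, 6]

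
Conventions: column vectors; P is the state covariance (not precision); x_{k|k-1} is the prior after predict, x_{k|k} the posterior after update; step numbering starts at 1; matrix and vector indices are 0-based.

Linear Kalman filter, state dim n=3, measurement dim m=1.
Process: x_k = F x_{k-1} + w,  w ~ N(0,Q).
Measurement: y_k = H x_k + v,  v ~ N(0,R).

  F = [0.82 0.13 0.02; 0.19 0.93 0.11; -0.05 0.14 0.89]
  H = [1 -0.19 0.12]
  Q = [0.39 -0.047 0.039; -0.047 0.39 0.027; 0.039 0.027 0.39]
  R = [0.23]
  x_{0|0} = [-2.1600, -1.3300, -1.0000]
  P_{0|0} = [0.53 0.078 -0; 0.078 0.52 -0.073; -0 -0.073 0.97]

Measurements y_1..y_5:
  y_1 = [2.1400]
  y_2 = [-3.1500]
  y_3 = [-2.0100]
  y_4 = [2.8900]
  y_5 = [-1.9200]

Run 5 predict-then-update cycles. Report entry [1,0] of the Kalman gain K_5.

step 1: x^-=[-1.9641, -1.7573, -0.9682]  P^-=[0.7718 0.1596 0.0438; 0.1596 0.8832 0.1215; 0.0438 0.1215 1.1506]  S=[0.9946]  K=[0.7508; 0.0064; 0.1596]  nu=[3.8864]  x^+=[0.9538, -1.7325, -0.3478]  P^+=[0.2111 0.1548 -0.0754; 0.1548 0.8832 0.1205; -0.0754 0.1205 1.1252]
step 2: x^-=[0.5500, -1.4682, -0.5998]  P^-=[0.5785 0.2139 0.0425; 0.2139 1.2513 0.3363; 0.0425 0.3363 1.3337]  S=[0.7865]  K=[0.6904; 0.0210; 0.1763]  nu=[-3.9069]  x^+=[-2.1474, -1.5503, -1.2887]  P^+=[0.2037 0.2025 -0.0532; 0.2025 1.2510 0.3334; -0.0532 0.3334 1.3093]
step 3: x^-=[-1.9881, -1.9915, -1.2566]  P^-=[0.5918 0.3043 0.0994; 0.3043 1.6327 0.5845; 0.0994 0.5845 1.5371]  S=[0.7844]  K=[0.6959; 0.0818; 0.2203]  nu=[-0.2495]  x^+=[-2.1617, -2.0119, -1.3115]  P^+=[0.2119 0.2596 -0.0209; 0.2596 1.6275 0.5704; -0.0209 0.5704 1.4990]
step 4: x^-=[-2.0604, -2.4261, -1.3408]  P^-=[0.6182 0.4073 0.1671; 0.4073 2.0310 0.8559; 0.1671 0.8559 1.7502]  S=[0.7930]  K=[0.7072; 0.1565; 0.2705]  nu=[4.6504]  x^+=[1.2285, -1.6985, -0.0830]  P^+=[0.2215 0.3195 0.0154; 0.3195 2.0116 0.8224; 0.0154 0.8224 1.6921]
step 5: x^-=[0.7849, -1.3553, -0.3730]  P^-=[0.6465 0.5145 0.2399; 0.5145 2.4401 1.1420; 0.2399 1.1420 1.9694]  S=[0.8030]  K=[0.7193; 0.2340; 0.3229]  nu=[-2.9177]  x^+=[-1.3137, -2.0380, -1.3152]  P^+=[0.2311 0.3793 0.0534; 0.3793 2.3961 1.0813; 0.0534 1.0813 1.8857]

K[1,0] = 0.2340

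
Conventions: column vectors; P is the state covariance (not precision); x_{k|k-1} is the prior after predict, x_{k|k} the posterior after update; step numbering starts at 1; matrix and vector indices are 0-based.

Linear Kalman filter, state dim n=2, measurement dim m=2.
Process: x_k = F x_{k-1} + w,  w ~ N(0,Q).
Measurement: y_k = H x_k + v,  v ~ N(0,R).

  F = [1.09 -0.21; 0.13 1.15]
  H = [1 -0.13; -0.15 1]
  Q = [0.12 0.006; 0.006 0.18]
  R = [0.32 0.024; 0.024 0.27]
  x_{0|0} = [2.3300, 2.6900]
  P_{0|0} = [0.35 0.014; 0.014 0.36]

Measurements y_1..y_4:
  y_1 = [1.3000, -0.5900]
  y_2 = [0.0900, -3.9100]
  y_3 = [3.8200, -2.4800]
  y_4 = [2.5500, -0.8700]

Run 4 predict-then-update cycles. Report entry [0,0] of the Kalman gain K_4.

K[0,0] = 0.4803

step 1: x^-=[1.9748, 3.3964]  P^-=[0.5453 -0.0142; -0.0142 0.6662]  S=[0.8802 -0.1589; -0.1589 0.9527]  K=[0.6221 0.0030; 0.0125 0.7036]  nu=[-0.2333, -3.6902]  x^+=[1.8186, 0.7972]  P^+=[0.2052 0.0465; 0.0465 0.1972]
step 2: x^-=[1.8149, 1.1532]  P^-=[0.3512 0.0445; 0.0445 0.4582]  S=[0.6674 -0.0429; -0.0429 0.7228]  K=[0.5188 0.0195; 0.0176 0.6258]  nu=[-1.5750, -4.7909]  x^+=[0.9046, -1.8727]  P^+=[0.1721 0.0435; 0.0435 0.1759]
step 3: x^-=[1.3792, -2.0360]  P^-=[0.3124 0.0413; 0.0413 0.4286]  S=[0.6289 -0.0365; -0.0365 0.6932]  K=[0.4892 0.0177; 0.0124 0.6100]  nu=[2.1761, -0.2371]  x^+=[2.4396, -2.1536]  P^+=[0.1623 0.0409; 0.0409 0.1711]
step 4: x^-=[3.1114, -2.1595]  P^-=[0.3016 0.0378; 0.0378 0.4213]  S=[0.6189 -0.0375; -0.0375 0.6867]  K=[0.4803 0.0154; 0.0092 0.6057]  nu=[-0.8421, 1.7562]  x^+=[2.7338, -1.1035]  P^+=[0.1592 0.0396; 0.0396 0.1697]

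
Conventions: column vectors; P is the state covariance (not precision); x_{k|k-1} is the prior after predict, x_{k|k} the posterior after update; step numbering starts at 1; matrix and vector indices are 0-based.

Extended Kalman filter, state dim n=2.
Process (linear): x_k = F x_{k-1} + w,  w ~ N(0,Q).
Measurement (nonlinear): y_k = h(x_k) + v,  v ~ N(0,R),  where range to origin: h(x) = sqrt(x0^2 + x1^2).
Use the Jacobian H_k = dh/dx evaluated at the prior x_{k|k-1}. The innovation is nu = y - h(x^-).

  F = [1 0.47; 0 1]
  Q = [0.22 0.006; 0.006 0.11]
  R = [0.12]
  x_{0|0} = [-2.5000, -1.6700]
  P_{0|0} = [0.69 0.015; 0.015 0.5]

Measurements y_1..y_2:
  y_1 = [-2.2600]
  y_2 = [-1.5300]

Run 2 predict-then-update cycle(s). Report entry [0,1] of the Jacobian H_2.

step 1: x^-=[-3.2849, -1.6700]  P^-=[1.0345 0.2560; 0.2560 0.6100]  H_jac=[-0.8914 -0.4532]  S=[1.2742]  K=[-0.8148; -0.3961]  nu=[-5.9450]  x^+=[1.5592, 0.6845]  P^+=[0.1886 -0.1552; -0.1552 0.4101]
step 2: x^-=[1.8809, 0.6845]  P^-=[0.3533 0.0436; 0.0436 0.5201]  H_jac=[0.9397 0.3420]  S=[0.5208]  K=[0.6661; 0.4202]  nu=[-3.5316]  x^+=[-0.4714, -0.7993]  P^+=[0.1222 -0.1022; -0.1022 0.4282]

H_jac[0,1] = 0.3420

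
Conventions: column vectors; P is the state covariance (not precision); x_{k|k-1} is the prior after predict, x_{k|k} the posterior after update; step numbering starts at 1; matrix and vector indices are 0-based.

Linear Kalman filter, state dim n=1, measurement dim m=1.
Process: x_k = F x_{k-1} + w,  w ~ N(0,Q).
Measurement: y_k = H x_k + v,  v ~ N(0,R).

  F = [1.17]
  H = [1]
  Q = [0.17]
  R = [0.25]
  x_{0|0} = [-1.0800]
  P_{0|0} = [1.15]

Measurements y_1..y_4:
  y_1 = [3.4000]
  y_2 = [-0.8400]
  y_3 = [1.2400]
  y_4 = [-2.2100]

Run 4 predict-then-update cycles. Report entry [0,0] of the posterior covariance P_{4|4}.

step 1: x^-=[-1.2636]  P^-=[1.7442]  S=[1.9942]  K=[0.8746]  nu=[4.6636]  x^+=[2.8154]  P^+=[0.2187]
step 2: x^-=[3.2940]  P^-=[0.4693]  S=[0.7193]  K=[0.6525]  nu=[-4.1340]  x^+=[0.5968]  P^+=[0.1631]
step 3: x^-=[0.6982]  P^-=[0.3933]  S=[0.6433]  K=[0.6114]  nu=[0.5418]  x^+=[1.0294]  P^+=[0.1528]
step 4: x^-=[1.2044]  P^-=[0.3792]  S=[0.6292]  K=[0.6027]  nu=[-3.4144]  x^+=[-0.8534]  P^+=[0.1507]

P_post[0,0] = 0.1507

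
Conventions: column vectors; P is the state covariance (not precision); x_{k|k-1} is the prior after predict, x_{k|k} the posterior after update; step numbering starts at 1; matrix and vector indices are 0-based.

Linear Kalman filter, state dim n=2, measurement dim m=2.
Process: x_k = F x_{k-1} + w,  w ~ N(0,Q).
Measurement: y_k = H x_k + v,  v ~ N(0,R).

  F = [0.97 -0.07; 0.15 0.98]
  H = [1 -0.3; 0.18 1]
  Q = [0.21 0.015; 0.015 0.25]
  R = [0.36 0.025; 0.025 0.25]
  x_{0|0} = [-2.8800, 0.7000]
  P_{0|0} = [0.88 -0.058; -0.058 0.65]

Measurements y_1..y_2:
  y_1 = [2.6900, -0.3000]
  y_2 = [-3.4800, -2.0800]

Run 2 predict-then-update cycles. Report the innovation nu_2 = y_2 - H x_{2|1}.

step 1: x^-=[-2.8426, 0.2540]  P^-=[1.0491 0.0439; 0.0439 0.8770]  S=[1.4616 -0.0077; -0.0077 1.1768]  K=[0.7098 0.2024; -0.1460 0.7510]  nu=[5.6088, -0.0423]  x^+=[1.1299, -0.5966]  P^+=[0.2667 0.0204; 0.0204 0.1804]
step 2: x^-=[1.1377, -0.4152]  P^-=[0.4590 0.0606; 0.0606 0.4353]  S=[0.8219 0.0343; 0.0343 0.7219]  K=[0.5292 0.1732; -0.1112 0.6233]  nu=[-4.7423, -1.8696]  x^+=[-1.6956, -1.0530]  P^+=[0.2009 0.0204; 0.0204 0.1494]

innov = [-4.7423, -1.8696]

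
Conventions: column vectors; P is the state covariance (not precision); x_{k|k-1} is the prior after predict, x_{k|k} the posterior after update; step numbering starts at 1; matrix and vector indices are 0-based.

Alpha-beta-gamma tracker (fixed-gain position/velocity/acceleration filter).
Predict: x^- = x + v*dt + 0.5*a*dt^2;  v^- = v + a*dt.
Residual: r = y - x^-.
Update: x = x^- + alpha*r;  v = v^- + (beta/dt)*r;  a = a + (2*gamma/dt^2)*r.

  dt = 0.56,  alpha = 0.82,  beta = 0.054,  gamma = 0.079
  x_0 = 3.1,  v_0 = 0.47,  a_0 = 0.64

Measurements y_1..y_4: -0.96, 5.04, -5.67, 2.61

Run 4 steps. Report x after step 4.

step 1: x_pred=3.4636  r=-4.4236  x^+=-0.1638  v^+=0.4018  a^+=-1.5887
step 2: x_pred=-0.1878  r=5.2278  x^+=4.0990  v^+=0.0163  a^+=1.0452
step 3: x_pred=4.2720  r=-9.9420  x^+=-3.8804  v^+=-0.3571  a^+=-3.9638
step 4: x_pred=-4.7019  r=7.3119  x^+=1.2939  v^+=-1.8717  a^+=-0.2799

x_post = 1.2939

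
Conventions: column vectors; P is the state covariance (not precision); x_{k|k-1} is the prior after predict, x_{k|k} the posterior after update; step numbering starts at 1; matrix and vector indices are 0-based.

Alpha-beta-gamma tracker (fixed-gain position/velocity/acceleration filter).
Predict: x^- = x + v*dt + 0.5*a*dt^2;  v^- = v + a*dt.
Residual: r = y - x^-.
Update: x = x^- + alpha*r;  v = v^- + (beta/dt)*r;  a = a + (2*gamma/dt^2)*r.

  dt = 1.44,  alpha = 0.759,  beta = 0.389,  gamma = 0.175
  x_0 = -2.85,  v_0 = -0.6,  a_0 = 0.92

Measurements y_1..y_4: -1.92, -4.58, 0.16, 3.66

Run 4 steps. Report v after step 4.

step 1: x_pred=-2.7601  r=0.8401  x^+=-2.1225  v^+=0.9518  a^+=1.0618
step 2: x_pred=0.3489  r=-4.9289  x^+=-3.3921  v^+=1.1493  a^+=0.2299
step 3: x_pred=-1.4989  r=1.6589  x^+=-0.2398  v^+=1.9284  a^+=0.5099
step 4: x_pred=3.0657  r=0.5943  x^+=3.5168  v^+=2.8231  a^+=0.6102

v_post = 2.8231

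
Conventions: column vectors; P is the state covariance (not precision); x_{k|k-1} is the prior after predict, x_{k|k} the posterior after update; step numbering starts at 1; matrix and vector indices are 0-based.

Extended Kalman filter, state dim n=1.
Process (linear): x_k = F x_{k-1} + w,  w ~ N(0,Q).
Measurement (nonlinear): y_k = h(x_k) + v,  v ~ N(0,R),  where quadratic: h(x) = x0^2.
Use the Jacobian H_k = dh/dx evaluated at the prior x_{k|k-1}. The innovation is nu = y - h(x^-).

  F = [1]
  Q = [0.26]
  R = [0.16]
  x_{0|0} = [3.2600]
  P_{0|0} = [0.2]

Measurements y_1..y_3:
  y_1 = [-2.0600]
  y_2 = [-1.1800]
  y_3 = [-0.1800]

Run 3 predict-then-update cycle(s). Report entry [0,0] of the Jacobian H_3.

H_jac[0,0] = 0.6176

step 1: x^-=[3.2600]  P^-=[0.4600]  H_jac=[6.5200]  S=[19.7148]  K=[0.1521]  nu=[-12.6876]  x^+=[1.3298]  P^+=[0.0037]
step 2: x^-=[1.3298]  P^-=[0.2637]  H_jac=[2.6597]  S=[2.0256]  K=[0.3463]  nu=[-2.9485]  x^+=[0.3088]  P^+=[0.0208]
step 3: x^-=[0.3088]  P^-=[0.2808]  H_jac=[0.6176]  S=[0.2671]  K=[0.6493]  nu=[-0.2754]  x^+=[0.1300]  P^+=[0.1682]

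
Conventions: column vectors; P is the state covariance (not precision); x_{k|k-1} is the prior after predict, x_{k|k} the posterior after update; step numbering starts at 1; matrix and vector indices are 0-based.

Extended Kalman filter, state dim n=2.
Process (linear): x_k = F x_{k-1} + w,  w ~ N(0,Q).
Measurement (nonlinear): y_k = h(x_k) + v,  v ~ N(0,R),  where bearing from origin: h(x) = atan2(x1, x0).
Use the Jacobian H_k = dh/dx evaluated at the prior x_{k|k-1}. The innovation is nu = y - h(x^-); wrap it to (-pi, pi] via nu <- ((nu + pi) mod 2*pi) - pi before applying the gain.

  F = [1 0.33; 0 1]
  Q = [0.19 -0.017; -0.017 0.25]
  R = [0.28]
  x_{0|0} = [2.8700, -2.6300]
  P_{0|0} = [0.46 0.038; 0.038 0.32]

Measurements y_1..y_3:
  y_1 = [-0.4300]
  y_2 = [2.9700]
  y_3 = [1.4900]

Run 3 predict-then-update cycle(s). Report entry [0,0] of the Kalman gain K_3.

K[0,0] = 0.6236

step 1: x^-=[2.0021, -2.6300]  P^-=[0.7099 0.1266; 0.1266 0.5700]  H_jac=[0.2407 0.1833]  S=[0.3515]  K=[0.5523; 0.3839]  nu=[0.4901]  x^+=[2.2728, -2.4418]  P^+=[0.6027 0.0521; 0.0521 0.5182]
step 2: x^-=[1.4670, -2.4418]  P^-=[0.8835 0.2061; 0.2061 0.7682]  H_jac=[0.3009 0.1808]  S=[0.4075]  K=[0.7438; 0.4929]  nu=[-2.2834]  x^+=[-0.2314, -3.5674]  P^+=[0.6581 0.0567; 0.0567 0.6692]
step 3: x^-=[-1.4087, -3.5674]  P^-=[0.9583 0.2605; 0.2605 0.9192]  H_jac=[0.2425 -0.0958]  S=[0.3327]  K=[0.6236; -0.0747]  nu=[-2.8463]  x^+=[-3.1836, -3.3548]  P^+=[0.8290 0.2760; 0.2760 0.9173]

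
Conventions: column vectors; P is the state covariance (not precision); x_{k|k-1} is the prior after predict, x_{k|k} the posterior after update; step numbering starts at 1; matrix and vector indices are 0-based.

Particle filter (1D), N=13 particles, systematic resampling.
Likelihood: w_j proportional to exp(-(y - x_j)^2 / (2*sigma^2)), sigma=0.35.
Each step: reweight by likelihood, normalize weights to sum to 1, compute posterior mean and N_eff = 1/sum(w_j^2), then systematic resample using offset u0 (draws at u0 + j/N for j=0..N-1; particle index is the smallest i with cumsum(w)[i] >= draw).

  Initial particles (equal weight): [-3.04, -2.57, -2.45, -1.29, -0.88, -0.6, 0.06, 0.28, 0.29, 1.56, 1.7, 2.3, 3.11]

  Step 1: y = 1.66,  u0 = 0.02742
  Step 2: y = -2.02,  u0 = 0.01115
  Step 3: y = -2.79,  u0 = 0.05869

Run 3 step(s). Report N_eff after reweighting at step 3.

step 1: w=[0.0000, 0.0000, 0.0000, 0.0000, 0.0000, 0.0000, 0.0000, 0.0002, 0.0002, 0.4481, 0.4637, 0.0877, 0.0001]  mean=1.6894  Neff=2.3614  idx=[9, 9, 9, 9, 9, 9, 10, 10, 10, 10, 10, 10, 11]
step 2: w=[0.1641, 0.1641, 0.1641, 0.1641, 0.1641, 0.1641, 0.0025, 0.0025, 0.0025, 0.0025, 0.0025, 0.0025, 0.0000]  mean=1.5621  Neff=6.1851  idx=[0, 0, 1, 1, 1, 2, 2, 3, 3, 4, 4, 5, 5]
step 3: w=[0.0769, 0.0769, 0.0769, 0.0769, 0.0769, 0.0769, 0.0769, 0.0769, 0.0769, 0.0769, 0.0769, 0.0769, 0.0769]  mean=1.5600  Neff=13.0000  idx=[0, 1, 2, 3, 4, 5, 6, 7, 8, 9, 10, 11, 12]

N_eff = 13.0000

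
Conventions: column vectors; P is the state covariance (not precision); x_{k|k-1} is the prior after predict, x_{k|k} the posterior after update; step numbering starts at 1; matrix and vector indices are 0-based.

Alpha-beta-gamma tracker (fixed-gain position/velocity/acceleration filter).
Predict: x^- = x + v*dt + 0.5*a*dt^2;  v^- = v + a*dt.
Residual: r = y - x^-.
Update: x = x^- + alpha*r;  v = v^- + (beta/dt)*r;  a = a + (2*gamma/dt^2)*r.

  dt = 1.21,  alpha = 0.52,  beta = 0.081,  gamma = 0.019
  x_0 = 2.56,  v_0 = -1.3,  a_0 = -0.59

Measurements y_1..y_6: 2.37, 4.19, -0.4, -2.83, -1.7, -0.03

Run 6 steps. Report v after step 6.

v_post = -2.6948

step 1: x_pred=0.5551  r=1.8149  x^+=1.4988  v^+=-1.8924  a^+=-0.5429
step 2: x_pred=-1.1884  r=5.3784  x^+=1.6084  v^+=-2.1893  a^+=-0.4033
step 3: x_pred=-1.3359  r=0.9359  x^+=-0.8492  v^+=-2.6146  a^+=-0.3790
step 4: x_pred=-4.2904  r=1.4604  x^+=-3.5310  v^+=-2.9755  a^+=-0.3411
step 5: x_pred=-7.3810  r=5.6810  x^+=-4.4269  v^+=-3.0079  a^+=-0.1937
step 6: x_pred=-8.2082  r=8.1782  x^+=-3.9555  v^+=-2.6948  a^+=0.0186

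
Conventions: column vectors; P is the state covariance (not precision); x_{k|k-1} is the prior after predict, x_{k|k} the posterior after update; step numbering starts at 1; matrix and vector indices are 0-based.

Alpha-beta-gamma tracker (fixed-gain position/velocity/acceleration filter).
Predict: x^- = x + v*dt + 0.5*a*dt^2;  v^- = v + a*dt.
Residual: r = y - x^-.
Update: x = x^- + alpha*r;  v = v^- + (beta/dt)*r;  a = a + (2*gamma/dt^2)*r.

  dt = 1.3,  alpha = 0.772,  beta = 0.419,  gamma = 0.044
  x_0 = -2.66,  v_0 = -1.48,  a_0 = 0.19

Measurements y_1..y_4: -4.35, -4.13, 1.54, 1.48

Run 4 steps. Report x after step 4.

step 1: x_pred=-4.4234  r=0.0735  x^+=-4.3667  v^+=-1.2093  a^+=0.1938
step 2: x_pred=-5.7751  r=1.6451  x^+=-4.5051  v^+=-0.4271  a^+=0.2795
step 3: x_pred=-4.8242  r=6.3642  x^+=0.0890  v^+=1.9874  a^+=0.6109
step 4: x_pred=3.1888  r=-1.7088  x^+=1.8696  v^+=2.2308  a^+=0.5219

x_post = 1.8696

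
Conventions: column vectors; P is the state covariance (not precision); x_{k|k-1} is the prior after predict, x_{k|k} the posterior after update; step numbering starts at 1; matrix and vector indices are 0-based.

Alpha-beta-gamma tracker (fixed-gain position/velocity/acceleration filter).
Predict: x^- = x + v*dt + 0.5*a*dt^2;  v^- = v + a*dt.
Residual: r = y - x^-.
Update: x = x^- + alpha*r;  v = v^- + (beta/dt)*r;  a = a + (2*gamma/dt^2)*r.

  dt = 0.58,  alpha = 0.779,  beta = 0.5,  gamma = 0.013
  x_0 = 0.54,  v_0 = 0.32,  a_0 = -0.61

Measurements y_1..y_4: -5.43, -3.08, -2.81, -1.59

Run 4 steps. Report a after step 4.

a_post = -0.3835

step 1: x_pred=0.6230  r=-6.0530  x^+=-4.0923  v^+=-5.2519  a^+=-1.0778
step 2: x_pred=-7.3197  r=4.2397  x^+=-4.0170  v^+=-2.2221  a^+=-0.7501
step 3: x_pred=-5.4320  r=2.6220  x^+=-3.3895  v^+=-0.3969  a^+=-0.5475
step 4: x_pred=-3.7117  r=2.1217  x^+=-2.0589  v^+=1.1146  a^+=-0.3835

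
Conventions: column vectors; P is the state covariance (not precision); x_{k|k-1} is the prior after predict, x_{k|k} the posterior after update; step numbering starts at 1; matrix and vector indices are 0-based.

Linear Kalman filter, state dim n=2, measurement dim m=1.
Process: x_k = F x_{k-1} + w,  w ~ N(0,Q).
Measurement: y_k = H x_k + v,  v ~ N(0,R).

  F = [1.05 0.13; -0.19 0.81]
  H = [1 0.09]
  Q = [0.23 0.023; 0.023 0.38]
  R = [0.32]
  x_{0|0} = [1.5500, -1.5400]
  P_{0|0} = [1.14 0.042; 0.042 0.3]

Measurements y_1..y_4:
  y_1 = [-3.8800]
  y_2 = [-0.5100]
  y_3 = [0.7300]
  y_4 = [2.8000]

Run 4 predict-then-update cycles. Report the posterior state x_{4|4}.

step 1: x^-=[1.4273, -1.5419]  P^-=[1.5034 -0.1382; -0.1382 0.6051]  S=[1.8034]  K=[0.8267; -0.0464]  nu=[-5.1685]  x^+=[-2.8457, -1.3020]  P^+=[0.2708 -0.0690; -0.0690 0.6012]
step 2: x^-=[-3.1573, -0.5139]  P^-=[0.5198 -0.0247; -0.0247 0.8054]  S=[0.8419]  K=[0.6148; 0.0568]  nu=[2.6935]  x^+=[-1.5013, -0.3609]  P^+=[0.2016 -0.0541; -0.0541 0.8027]
step 3: x^-=[-1.6232, -0.0071]  P^-=[0.4511 0.0227; 0.0227 0.9306]  S=[0.7827]  K=[0.5789; 0.1360]  nu=[2.3539]  x^+=[-0.2605, 0.3129]  P^+=[0.1888 -0.0389; -0.0389 0.9161]
step 4: x^-=[-0.2329, 0.3030]  P^-=[0.4430 0.0496; 0.0496 0.9999]  S=[0.7800]  K=[0.5736; 0.1790]  nu=[3.0056]  x^+=[1.4912, 0.8410]  P^+=[0.1863 -0.0305; -0.0305 0.9749]

x_post = [1.4912, 0.8410]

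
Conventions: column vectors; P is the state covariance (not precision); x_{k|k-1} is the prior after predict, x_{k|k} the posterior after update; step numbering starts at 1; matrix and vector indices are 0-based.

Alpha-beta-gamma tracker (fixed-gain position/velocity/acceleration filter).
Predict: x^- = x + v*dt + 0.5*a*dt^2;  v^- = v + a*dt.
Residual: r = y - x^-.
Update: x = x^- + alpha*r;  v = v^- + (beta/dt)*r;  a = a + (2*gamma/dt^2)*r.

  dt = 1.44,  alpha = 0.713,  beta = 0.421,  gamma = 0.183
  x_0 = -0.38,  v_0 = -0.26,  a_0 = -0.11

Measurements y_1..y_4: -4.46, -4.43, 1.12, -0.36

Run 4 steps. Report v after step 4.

step 1: x_pred=-0.8684  r=-3.5916  x^+=-3.4292  v^+=-1.4684  a^+=-0.7439
step 2: x_pred=-6.3151  r=1.8851  x^+=-4.9710  v^+=-1.9886  a^+=-0.4112
step 3: x_pred=-8.2609  r=9.3809  x^+=-1.5723  v^+=0.1619  a^+=1.2446
step 4: x_pred=-0.0488  r=-0.3112  x^+=-0.2707  v^+=1.8631  a^+=1.1896

v_post = 1.8631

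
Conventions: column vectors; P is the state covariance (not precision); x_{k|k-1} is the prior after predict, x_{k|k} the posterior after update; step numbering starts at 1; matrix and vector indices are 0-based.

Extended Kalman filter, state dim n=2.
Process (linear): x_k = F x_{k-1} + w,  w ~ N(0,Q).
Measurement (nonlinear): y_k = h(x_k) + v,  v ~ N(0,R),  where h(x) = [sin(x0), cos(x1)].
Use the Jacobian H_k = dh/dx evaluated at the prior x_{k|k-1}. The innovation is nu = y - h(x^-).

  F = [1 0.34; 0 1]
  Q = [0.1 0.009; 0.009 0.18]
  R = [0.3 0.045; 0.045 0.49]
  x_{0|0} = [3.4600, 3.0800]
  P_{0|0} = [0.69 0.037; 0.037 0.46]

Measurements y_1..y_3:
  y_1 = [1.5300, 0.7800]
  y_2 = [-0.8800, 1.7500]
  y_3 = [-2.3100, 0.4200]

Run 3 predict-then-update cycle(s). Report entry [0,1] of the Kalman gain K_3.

step 1: x^-=[4.5072, 3.0800]  P^-=[0.8683 0.2024; 0.2024 0.6400]  H_jac=[-0.2038 0.0000; 0.0000 -0.0616]  S=[0.3360 0.0475; 0.0475 0.4924]  K=[-0.5301 0.0259; -0.1129 -0.0691]  nu=[2.5090, 1.7781]  x^+=[3.2231, 2.6738]  P^+=[0.7749 0.1816; 0.1816 0.6326]
step 2: x^-=[4.1321, 2.6738]  P^-=[1.0715 0.4056; 0.4056 0.8126]  H_jac=[-0.5482 0.0000; 0.0000 -0.4510]  S=[0.6220 0.1453; 0.1453 0.6553]  K=[-0.9271 -0.0736; -0.2393 -0.5062]  nu=[-0.0437, 2.6425]  x^+=[3.9781, 1.3466]  P^+=[0.5134 0.1725; 0.1725 0.5739]
step 3: x^-=[4.4360, 1.3466]  P^-=[0.7970 0.3766; 0.3766 0.7539]  H_jac=[-0.2729 0.0000; 0.0000 -0.9750]  S=[0.3594 0.1452; 0.1452 1.2066]  K=[-0.5070 -0.2433; -0.0419 -0.6041]  nu=[-1.3480, 0.1976]  x^+=[5.0713, 1.2837]  P^+=[0.5974 0.1457; 0.1457 0.3056]

K[0,1] = -0.2433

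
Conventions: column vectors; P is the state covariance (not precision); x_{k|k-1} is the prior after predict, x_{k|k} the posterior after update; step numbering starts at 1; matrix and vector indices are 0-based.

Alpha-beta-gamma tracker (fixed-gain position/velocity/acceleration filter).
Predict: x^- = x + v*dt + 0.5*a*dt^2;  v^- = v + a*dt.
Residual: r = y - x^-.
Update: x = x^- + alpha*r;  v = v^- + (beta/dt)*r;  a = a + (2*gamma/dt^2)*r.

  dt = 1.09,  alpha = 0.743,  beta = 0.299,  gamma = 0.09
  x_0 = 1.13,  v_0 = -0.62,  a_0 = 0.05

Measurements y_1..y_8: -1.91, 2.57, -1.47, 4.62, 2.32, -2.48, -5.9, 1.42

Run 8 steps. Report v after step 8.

v_post = -1.0646

step 1: x_pred=0.4839  r=-2.3939  x^+=-1.2948  v^+=-1.2222  a^+=-0.3127
step 2: x_pred=-2.8127  r=5.3827  x^+=1.1866  v^+=-0.0865  a^+=0.5028
step 3: x_pred=1.3911  r=-2.8611  x^+=-0.7347  v^+=-0.3232  a^+=0.0693
step 4: x_pred=-1.0458  r=5.6658  x^+=3.1639  v^+=1.3066  a^+=0.9277
step 5: x_pred=5.1391  r=-2.8191  x^+=3.0445  v^+=1.5445  a^+=0.5006
step 6: x_pred=5.0254  r=-7.5054  x^+=-0.5511  v^+=0.0313  a^+=-0.6365
step 7: x_pred=-0.8951  r=-5.0049  x^+=-4.6137  v^+=-2.0353  a^+=-1.3947
step 8: x_pred=-7.6608  r=9.0808  x^+=-0.9138  v^+=-1.0646  a^+=-0.0190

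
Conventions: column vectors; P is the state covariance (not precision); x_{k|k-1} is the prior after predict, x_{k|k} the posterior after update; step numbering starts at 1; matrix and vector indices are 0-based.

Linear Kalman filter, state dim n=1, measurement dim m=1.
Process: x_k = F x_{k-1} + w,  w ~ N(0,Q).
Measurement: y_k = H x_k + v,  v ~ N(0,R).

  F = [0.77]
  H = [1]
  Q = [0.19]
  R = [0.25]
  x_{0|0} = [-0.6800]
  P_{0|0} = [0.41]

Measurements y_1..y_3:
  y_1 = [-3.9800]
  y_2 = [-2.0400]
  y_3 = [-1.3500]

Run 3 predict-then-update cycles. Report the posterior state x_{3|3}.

x_post = [-1.4652]

step 1: x^-=[-0.5236]  P^-=[0.4331]  S=[0.6831]  K=[0.6340]  nu=[-3.4564]  x^+=[-2.7150]  P^+=[0.1585]
step 2: x^-=[-2.0906]  P^-=[0.2840]  S=[0.5340]  K=[0.5318]  nu=[0.0506]  x^+=[-2.0637]  P^+=[0.1330]
step 3: x^-=[-1.5890]  P^-=[0.2688]  S=[0.5188]  K=[0.5181]  nu=[0.2390]  x^+=[-1.4652]  P^+=[0.1295]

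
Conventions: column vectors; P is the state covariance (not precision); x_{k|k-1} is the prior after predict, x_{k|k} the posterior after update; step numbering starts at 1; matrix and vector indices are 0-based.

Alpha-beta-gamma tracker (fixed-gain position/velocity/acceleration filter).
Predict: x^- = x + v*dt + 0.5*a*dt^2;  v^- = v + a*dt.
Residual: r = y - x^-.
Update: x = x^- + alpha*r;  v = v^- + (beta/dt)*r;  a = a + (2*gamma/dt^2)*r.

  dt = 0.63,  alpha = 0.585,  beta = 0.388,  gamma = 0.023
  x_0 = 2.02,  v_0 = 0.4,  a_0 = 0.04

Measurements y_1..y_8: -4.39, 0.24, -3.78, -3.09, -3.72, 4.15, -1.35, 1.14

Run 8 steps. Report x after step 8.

step 1: x_pred=2.2799  r=-6.6699  x^+=-1.6220  v^+=-3.6826  a^+=-0.7330
step 2: x_pred=-4.0875  r=4.3275  x^+=-1.5559  v^+=-1.4793  a^+=-0.2315
step 3: x_pred=-2.5338  r=-1.2462  x^+=-3.2628  v^+=-2.3926  a^+=-0.3759
step 4: x_pred=-4.8448  r=1.7548  x^+=-3.8182  v^+=-1.5487  a^+=-0.1725
step 5: x_pred=-4.8282  r=1.1082  x^+=-4.1799  v^+=-0.9749  a^+=-0.0441
step 6: x_pred=-4.8029  r=8.9529  x^+=0.4346  v^+=4.5111  a^+=0.9935
step 7: x_pred=3.4737  r=-4.8237  x^+=0.6518  v^+=2.1662  a^+=0.4344
step 8: x_pred=2.1028  r=-0.9628  x^+=1.5395  v^+=1.8470  a^+=0.3229

x_post = 1.5395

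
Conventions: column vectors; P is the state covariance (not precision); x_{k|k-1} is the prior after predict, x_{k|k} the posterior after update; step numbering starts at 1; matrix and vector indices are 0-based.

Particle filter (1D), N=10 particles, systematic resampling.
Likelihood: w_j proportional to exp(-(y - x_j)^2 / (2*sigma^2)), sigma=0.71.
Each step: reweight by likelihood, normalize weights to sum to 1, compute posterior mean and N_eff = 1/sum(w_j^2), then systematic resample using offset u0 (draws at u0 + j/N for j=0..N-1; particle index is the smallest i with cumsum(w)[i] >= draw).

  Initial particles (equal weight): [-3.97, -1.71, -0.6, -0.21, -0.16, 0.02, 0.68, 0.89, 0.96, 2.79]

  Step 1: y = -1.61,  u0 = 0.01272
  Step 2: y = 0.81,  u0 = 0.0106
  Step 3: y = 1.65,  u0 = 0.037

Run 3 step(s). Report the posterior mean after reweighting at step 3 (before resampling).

post_mean = -0.2075

step 1: w=[0.0023, 0.5805, 0.2131, 0.0839, 0.0728, 0.0420, 0.0032, 0.0012, 0.0008, 0.0000]  mean=-1.1542  Neff=2.5220  idx=[1, 1, 1, 1, 1, 1, 2, 2, 3, 4]
step 2: w=[0.0018, 0.0018, 0.0018, 0.0018, 0.0018, 0.0018, 0.1340, 0.1340, 0.3429, 0.3785]  mean=-0.3115  Neff=3.3694  idx=[5, 6, 7, 8, 8, 8, 8, 9, 9, 9]
step 3: w=[0.0001, 0.0255, 0.0255, 0.1249, 0.1249, 0.1249, 0.1249, 0.1498, 0.1498, 0.1498]  mean=-0.2075  Neff=7.6323  idx=[2, 3, 4, 5, 6, 6, 7, 8, 8, 9]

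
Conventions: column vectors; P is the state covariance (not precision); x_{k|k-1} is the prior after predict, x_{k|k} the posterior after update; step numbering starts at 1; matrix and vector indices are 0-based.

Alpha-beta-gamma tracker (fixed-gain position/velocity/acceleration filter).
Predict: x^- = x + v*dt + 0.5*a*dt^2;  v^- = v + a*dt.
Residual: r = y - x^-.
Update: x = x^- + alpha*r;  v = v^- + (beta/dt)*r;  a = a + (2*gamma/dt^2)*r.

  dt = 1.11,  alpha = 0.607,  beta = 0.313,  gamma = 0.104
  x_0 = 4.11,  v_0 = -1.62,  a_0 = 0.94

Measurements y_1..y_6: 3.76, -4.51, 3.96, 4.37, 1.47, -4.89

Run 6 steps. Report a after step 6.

a_post = -1.3276

step 1: x_pred=2.8909  r=0.8691  x^+=3.4184  v^+=-0.3315  a^+=1.0867
step 2: x_pred=3.7199  r=-8.2299  x^+=-1.2756  v^+=-1.4460  a^+=-0.3026
step 3: x_pred=-3.0671  r=7.0271  x^+=1.1984  v^+=0.1996  a^+=0.8837
step 4: x_pred=1.9643  r=2.4057  x^+=3.4246  v^+=1.8589  a^+=1.2898
step 5: x_pred=6.2825  r=-4.8125  x^+=3.3613  v^+=1.9335  a^+=0.4774
step 6: x_pred=5.8015  r=-10.6915  x^+=-0.6882  v^+=-0.5515  a^+=-1.3276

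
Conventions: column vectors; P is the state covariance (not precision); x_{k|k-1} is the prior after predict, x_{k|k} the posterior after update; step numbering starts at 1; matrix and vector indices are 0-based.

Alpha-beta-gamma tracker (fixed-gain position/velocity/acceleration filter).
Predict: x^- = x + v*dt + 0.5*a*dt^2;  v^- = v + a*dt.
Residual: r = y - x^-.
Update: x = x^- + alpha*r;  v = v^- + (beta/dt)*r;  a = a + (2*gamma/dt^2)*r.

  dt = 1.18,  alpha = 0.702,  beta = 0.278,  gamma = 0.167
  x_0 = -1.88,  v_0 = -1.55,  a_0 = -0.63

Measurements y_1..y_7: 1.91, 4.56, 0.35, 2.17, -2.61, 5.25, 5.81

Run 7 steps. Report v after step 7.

step 1: x_pred=-4.1476  r=6.0576  x^+=0.1048  v^+=-0.8663  a^+=0.8231
step 2: x_pred=-0.3443  r=4.9043  x^+=3.0985  v^+=1.2604  a^+=1.9995
step 3: x_pred=5.9778  r=-5.6278  x^+=2.0271  v^+=2.2939  a^+=0.6495
step 4: x_pred=5.1861  r=-3.0161  x^+=3.0688  v^+=2.3498  a^+=-0.0740
step 5: x_pred=5.7900  r=-8.4000  x^+=-0.1068  v^+=0.2835  a^+=-2.0889
step 6: x_pred=-1.2265  r=6.4765  x^+=3.3200  v^+=-0.6556  a^+=-0.5353
step 7: x_pred=2.1737  r=3.6363  x^+=4.7264  v^+=-0.4306  a^+=0.3369

v_post = -0.4306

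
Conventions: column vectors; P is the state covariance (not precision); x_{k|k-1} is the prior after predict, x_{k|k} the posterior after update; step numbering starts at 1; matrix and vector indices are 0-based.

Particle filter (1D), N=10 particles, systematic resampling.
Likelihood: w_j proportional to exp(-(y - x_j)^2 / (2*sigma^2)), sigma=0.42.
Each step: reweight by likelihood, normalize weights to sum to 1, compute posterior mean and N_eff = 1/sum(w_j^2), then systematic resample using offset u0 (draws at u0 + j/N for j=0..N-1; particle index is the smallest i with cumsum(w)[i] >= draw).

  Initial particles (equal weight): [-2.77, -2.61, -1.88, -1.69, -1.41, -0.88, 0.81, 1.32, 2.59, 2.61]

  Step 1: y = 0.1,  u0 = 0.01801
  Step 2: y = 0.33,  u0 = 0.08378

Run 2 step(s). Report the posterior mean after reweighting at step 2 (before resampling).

step 1: w=[0.0000, 0.0000, 0.0000, 0.0004, 0.0048, 0.2043, 0.7447, 0.0457, 0.0000, 0.0000]  mean=0.4763  Neff=1.6710  idx=[5, 5, 6, 6, 6, 6, 6, 6, 6, 6]
step 2: w=[0.0038, 0.0038, 0.1241, 0.1241, 0.1241, 0.1241, 0.1241, 0.1241, 0.1241, 0.1241]  mean=0.7973  Neff=8.1198  idx=[2, 3, 4, 5, 5, 6, 7, 8, 9, 9]

post_mean = 0.7973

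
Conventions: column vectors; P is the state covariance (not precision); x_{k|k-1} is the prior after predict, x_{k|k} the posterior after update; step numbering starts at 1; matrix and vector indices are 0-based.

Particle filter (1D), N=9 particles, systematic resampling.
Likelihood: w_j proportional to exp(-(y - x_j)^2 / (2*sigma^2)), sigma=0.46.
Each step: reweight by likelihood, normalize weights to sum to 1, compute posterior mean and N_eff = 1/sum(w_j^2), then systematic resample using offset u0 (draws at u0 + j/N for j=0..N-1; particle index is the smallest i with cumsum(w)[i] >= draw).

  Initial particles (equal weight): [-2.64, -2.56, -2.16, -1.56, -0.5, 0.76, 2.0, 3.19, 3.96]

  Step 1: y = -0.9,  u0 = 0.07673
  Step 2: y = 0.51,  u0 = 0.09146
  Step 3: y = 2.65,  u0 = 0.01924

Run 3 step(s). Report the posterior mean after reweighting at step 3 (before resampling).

step 1: w=[0.0007, 0.0014, 0.0220, 0.3340, 0.6405, 0.0014, 0.0000, 0.0000, 0.0000]  mean=-0.8931  Neff=1.9145  idx=[3, 3, 3, 4, 4, 4, 4, 4, 4]
step 2: w=[0.0001, 0.0001, 0.0001, 0.1666, 0.1666, 0.1666, 0.1666, 0.1666, 0.1666]  mean=-0.5002  Neff=6.0027  idx=[3, 4, 4, 5, 6, 6, 7, 8, 8]
step 3: w=[0.1111, 0.1111, 0.1111, 0.1111, 0.1111, 0.1111, 0.1111, 0.1111, 0.1111]  mean=-0.5000  Neff=9.0000  idx=[0, 1, 2, 3, 4, 5, 6, 7, 8]

post_mean = -0.5000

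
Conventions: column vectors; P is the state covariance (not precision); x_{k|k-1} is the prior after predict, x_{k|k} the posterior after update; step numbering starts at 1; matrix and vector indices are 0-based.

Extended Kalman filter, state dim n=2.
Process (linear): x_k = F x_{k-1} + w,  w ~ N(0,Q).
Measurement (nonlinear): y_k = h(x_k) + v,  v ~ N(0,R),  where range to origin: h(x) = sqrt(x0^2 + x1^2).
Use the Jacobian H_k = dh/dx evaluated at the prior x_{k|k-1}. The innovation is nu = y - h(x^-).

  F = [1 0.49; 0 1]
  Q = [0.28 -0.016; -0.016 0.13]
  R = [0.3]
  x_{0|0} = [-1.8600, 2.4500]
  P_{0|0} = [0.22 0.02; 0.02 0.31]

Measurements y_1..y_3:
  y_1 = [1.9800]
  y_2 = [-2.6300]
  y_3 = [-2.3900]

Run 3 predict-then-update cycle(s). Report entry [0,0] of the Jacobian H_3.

H_jac[0,0] = -0.9921

step 1: x^-=[-0.6595, 2.4500]  P^-=[0.5940 0.1559; 0.1559 0.4400]  H_jac=[-0.2599 0.9656]  S=[0.6721]  K=[-0.0058; 0.5718]  nu=[-0.5572]  x^+=[-0.6563, 2.1314]  P^+=[0.5940 0.1581; 0.1581 0.2202]
step 2: x^-=[0.3881, 2.1314]  P^-=[1.0818 0.2500; 0.2500 0.3502]  H_jac=[0.1791 0.9838]  S=[0.7618]  K=[0.5773; 0.5111]  nu=[-4.7964]  x^+=[-2.3807, -0.3199]  P^+=[0.8280 0.0253; 0.0253 0.1512]
step 3: x^-=[-2.5374, -0.3199]  P^-=[1.1690 0.0834; 0.0834 0.2812]  H_jac=[-0.9921 -0.1251]  S=[1.4759]  K=[-0.7930; -0.0799]  nu=[-4.9475]  x^+=[1.3858, 0.0753]  P^+=[0.2410 -0.0101; -0.0101 0.2718]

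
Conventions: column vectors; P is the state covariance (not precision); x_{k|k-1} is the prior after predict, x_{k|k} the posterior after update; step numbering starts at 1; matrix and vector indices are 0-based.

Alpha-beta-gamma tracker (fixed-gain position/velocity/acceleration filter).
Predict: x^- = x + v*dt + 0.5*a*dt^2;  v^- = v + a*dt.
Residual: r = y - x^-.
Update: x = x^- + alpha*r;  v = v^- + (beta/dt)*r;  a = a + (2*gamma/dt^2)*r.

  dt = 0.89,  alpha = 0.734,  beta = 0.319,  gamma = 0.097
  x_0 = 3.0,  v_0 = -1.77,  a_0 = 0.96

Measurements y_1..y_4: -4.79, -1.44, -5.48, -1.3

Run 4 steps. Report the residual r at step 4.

resid = 5.6429

step 1: x_pred=1.8049  r=-6.5949  x^+=-3.0358  v^+=-3.2794  a^+=-0.6552
step 2: x_pred=-6.2139  r=4.7739  x^+=-2.7099  v^+=-2.1514  a^+=0.5140
step 3: x_pred=-4.4211  r=-1.0589  x^+=-5.1983  v^+=-2.0735  a^+=0.2547
step 4: x_pred=-6.9429  r=5.6429  x^+=-2.8010  v^+=0.1757  a^+=1.6367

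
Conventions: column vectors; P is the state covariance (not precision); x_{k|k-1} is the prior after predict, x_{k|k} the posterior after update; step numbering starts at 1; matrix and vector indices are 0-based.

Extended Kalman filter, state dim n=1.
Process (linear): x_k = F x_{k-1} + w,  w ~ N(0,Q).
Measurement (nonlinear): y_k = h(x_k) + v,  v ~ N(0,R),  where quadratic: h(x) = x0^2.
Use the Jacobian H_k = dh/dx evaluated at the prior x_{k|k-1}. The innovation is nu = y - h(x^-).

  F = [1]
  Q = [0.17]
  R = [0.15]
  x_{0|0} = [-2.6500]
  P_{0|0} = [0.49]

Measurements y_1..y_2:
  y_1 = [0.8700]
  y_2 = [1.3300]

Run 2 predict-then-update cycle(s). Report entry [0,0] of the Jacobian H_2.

step 1: x^-=[-2.6500]  P^-=[0.6600]  H_jac=[-5.3000]  S=[18.6894]  K=[-0.1872]  nu=[-6.1525]  x^+=[-1.4985]  P^+=[0.0053]
step 2: x^-=[-1.4985]  P^-=[0.1753]  H_jac=[-2.9969]  S=[1.7245]  K=[-0.3046]  nu=[-0.9154]  x^+=[-1.2196]  P^+=[0.0152]

H_jac[0,0] = -2.9969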